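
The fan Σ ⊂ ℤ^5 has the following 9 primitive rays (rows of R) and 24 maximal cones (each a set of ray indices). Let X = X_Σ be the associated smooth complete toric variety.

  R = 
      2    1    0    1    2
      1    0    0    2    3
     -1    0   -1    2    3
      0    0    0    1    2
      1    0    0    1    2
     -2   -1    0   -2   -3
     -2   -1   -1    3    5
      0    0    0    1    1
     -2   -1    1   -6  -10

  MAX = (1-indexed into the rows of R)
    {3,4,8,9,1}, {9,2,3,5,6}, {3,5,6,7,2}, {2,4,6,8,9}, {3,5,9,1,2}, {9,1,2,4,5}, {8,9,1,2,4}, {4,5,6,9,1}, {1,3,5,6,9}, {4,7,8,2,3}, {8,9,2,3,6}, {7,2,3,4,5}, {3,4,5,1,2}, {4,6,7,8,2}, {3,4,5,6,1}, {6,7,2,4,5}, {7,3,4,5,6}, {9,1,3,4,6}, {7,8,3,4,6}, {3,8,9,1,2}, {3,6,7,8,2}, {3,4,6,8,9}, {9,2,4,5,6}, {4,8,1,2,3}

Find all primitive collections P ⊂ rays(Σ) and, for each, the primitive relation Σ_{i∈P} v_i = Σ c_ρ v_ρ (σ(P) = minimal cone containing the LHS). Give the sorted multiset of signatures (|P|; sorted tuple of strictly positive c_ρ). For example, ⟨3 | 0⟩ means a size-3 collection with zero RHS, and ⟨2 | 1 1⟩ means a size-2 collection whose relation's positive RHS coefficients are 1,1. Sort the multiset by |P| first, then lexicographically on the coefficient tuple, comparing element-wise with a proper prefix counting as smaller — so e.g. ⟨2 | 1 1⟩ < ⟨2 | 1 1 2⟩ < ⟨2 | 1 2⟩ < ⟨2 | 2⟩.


8 collections generate NE(X_Σ); each relation:

  • {5,8}:  v_{5} + v_{8} = v_{2} — sig = ⟨2 | 1⟩
  • {1,7}:  v_{1} + v_{7} = v_{3} + v_{4} + v_{5} — sig = ⟨2 | 1 1 1⟩
  • {7,9}:  v_{7} + v_{9} = 2·v_{6} + v_{8} — sig = ⟨2 | 1 2⟩
  • {1,6,8}:  v_{1} + v_{6} + v_{8} = 0 — sig = ⟨3 | 0⟩
  • {1,2,6}:  v_{1} + v_{2} + v_{6} = v_{5} — sig = ⟨3 | 1⟩
  • {2,3,4,6}:  v_{2} + v_{3} + v_{4} + v_{6} = v_{7} — sig = ⟨4 | 1⟩
  • {3,4,5,9}:  v_{3} + v_{4} + v_{5} + v_{9} = v_{6} — sig = ⟨4 | 1⟩
  • {2,3,4,9}:  v_{2} + v_{3} + v_{4} + v_{9} = v_{6} + v_{8} — sig = ⟨4 | 1 1⟩

so the primitive-relation signature multiset is
    ⟨2 | 1⟩
    ⟨2 | 1 1 1⟩
    ⟨2 | 1 2⟩
    ⟨3 | 0⟩
    ⟨3 | 1⟩
    ⟨4 | 1⟩
    ⟨4 | 1⟩
    ⟨4 | 1 1⟩


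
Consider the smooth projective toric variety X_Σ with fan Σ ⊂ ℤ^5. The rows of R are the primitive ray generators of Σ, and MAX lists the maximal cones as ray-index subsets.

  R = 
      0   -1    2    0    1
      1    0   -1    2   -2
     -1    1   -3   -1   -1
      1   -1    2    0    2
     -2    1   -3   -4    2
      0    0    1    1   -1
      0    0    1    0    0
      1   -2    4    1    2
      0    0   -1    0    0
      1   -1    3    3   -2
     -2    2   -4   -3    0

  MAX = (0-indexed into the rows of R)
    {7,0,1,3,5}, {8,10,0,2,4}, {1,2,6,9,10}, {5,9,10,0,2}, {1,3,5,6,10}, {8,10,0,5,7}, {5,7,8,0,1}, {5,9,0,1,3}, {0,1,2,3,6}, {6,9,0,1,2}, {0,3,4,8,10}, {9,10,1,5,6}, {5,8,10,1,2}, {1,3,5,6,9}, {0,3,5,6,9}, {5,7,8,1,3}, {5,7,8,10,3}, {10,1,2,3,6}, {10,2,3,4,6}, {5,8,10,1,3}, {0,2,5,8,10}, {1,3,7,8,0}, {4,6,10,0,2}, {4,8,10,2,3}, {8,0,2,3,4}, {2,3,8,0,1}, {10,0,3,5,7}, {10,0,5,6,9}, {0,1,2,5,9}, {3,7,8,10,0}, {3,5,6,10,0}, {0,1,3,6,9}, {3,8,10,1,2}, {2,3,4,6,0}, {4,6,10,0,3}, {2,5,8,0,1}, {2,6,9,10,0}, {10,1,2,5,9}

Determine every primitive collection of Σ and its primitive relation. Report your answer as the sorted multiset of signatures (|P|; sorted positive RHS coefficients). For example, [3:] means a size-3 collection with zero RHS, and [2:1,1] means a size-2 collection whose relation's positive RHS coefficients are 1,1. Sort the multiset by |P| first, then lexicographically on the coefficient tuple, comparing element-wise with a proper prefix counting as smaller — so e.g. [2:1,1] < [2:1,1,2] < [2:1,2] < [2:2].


The 18 primitive collections of Σ (r=11, n=5):

  {6,8}:  v_{6} + v_{8} = 0  ⇒ sig = [2:]
  {2,7}:  v_{2} + v_{7} = v_{0} + v_{8}  ⇒ sig = [2:1,1]
  {4,5}:  v_{4} + v_{5} = v_{0} + v_{10}  ⇒ sig = [2:1,1]
  {4,9}:  v_{4} + v_{9} = v_{0} + v_{2} + v_{6}  ⇒ sig = [2:1,1,1]
  {6,7}:  v_{6} + v_{7} = v_{0} + v_{3} + v_{5}  ⇒ sig = [2:1,1,1]
  {8,9}:  v_{8} + v_{9} = v_{0} + v_{1} + v_{5}  ⇒ sig = [2:1,1,1]
  {4,7}:  v_{4} + v_{7} = 2·v_{0} + v_{3} + v_{8} + v_{10}  ⇒ sig = [2:1,1,1,2]
  {7,9}:  v_{7} + v_{9} = 2·v_{0} + v_{1} + v_{3} + 2·v_{5}  ⇒ sig = [2:1,1,2,2]
  {1,4}:  v_{1} + v_{4} = 2·v_{2} + v_{3}  ⇒ sig = [2:1,2]
  {2,3,5}:  v_{2} + v_{3} + v_{5} = 0  ⇒ sig = [3:]
  {0,1,10}:  v_{0} + v_{1} + v_{10} = v_{2}  ⇒ sig = [3:1]
  {1,7,10}:  v_{1} + v_{7} + v_{10} = v_{8}  ⇒ sig = [3:1]
  {3,9,10}:  v_{3} + v_{9} + v_{10} = v_{6}  ⇒ sig = [3:1]
  {2,5,6}:  v_{2} + v_{5} + v_{6} = v_{9} + v_{10}  ⇒ sig = [3:1,1]
  {2,3,9}:  v_{2} + v_{3} + v_{9} = v_{0} + v_{1} + v_{6}  ⇒ sig = [3:1,1,1]
  {0,1,5,6}:  v_{0} + v_{1} + v_{5} + v_{6} = v_{9}  ⇒ sig = [4:1]
  {0,2,3,10}:  v_{0} + v_{2} + v_{3} + v_{10} = v_{4}  ⇒ sig = [4:1]
  {0,3,5,8}:  v_{0} + v_{3} + v_{5} + v_{8} = v_{7}  ⇒ sig = [4:1]

Signatures (|P|; sorted positive RHS coefficients), sorted:
[[2:], [2:1,1], [2:1,1], [2:1,1,1], [2:1,1,1], [2:1,1,1], [2:1,1,1,2], [2:1,1,2,2], [2:1,2], [3:], [3:1], [3:1], [3:1], [3:1,1], [3:1,1,1], [4:1], [4:1], [4:1]]


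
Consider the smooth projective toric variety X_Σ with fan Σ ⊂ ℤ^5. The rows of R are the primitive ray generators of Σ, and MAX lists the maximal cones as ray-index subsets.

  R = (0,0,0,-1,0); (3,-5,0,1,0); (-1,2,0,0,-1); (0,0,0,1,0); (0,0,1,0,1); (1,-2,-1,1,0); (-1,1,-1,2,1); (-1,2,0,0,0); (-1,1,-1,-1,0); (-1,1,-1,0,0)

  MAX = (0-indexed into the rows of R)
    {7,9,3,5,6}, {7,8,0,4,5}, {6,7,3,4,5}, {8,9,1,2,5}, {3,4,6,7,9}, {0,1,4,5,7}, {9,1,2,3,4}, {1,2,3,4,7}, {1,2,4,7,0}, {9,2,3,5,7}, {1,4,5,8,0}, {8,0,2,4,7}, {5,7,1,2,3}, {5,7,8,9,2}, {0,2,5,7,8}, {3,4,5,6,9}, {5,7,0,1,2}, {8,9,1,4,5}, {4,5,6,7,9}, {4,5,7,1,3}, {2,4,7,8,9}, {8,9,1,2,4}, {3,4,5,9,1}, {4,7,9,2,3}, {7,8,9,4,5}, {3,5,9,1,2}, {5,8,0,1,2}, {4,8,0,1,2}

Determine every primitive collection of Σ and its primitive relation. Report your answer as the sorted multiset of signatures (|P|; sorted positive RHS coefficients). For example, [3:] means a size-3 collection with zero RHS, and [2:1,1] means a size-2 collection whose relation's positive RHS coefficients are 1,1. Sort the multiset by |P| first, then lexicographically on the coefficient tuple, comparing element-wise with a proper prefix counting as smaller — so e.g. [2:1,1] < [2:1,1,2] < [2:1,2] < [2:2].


The 11 primitive collections of Σ (r=10, n=5):

  P = {0,3}:  v_{0} + v_{3} = 0  so sig = [2:]
  P = {0,9}:  v_{0} + v_{9} = v_{8}  so sig = [2:1]
  P = {3,8}:  v_{3} + v_{8} = v_{9}  so sig = [2:1]
  P = {0,6}:  v_{0} + v_{6} = v_{4} + v_{5} + v_{7} + v_{9}  so sig = [2:1,1,1,1]
  P = {6,8}:  v_{6} + v_{8} = v_{4} + v_{5} + v_{7} + 2·v_{9}  so sig = [2:1,1,1,2]
  P = {1,6}:  v_{1} + v_{6} = v_{3} + v_{4} + 2·v_{5}  so sig = [2:1,1,2]
  P = {2,6}:  v_{2} + v_{6} = 2·v_{3} + v_{7} + v_{9}  so sig = [2:1,1,2]
  P = {1,7,9}:  v_{1} + v_{7} + v_{9} = v_{5}  so sig = [3:1]
  P = {2,4,5}:  v_{2} + v_{4} + v_{5} = v_{3}  so sig = [3:1]
  P = {1,7,8}:  v_{1} + v_{7} + v_{8} = v_{0} + v_{5}  so sig = [3:1,1]
  P = {3,4,5,7,9}:  v_{3} + v_{4} + v_{5} + v_{7} + v_{9} = v_{6}  so sig = [5:1]

Signatures (|P|; sorted positive RHS coefficients), sorted:
    [2:]
    [2:1]
    [2:1]
    [2:1,1,1,1]
    [2:1,1,1,2]
    [2:1,1,2]
    [2:1,1,2]
    [3:1]
    [3:1]
    [3:1,1]
    [5:1]


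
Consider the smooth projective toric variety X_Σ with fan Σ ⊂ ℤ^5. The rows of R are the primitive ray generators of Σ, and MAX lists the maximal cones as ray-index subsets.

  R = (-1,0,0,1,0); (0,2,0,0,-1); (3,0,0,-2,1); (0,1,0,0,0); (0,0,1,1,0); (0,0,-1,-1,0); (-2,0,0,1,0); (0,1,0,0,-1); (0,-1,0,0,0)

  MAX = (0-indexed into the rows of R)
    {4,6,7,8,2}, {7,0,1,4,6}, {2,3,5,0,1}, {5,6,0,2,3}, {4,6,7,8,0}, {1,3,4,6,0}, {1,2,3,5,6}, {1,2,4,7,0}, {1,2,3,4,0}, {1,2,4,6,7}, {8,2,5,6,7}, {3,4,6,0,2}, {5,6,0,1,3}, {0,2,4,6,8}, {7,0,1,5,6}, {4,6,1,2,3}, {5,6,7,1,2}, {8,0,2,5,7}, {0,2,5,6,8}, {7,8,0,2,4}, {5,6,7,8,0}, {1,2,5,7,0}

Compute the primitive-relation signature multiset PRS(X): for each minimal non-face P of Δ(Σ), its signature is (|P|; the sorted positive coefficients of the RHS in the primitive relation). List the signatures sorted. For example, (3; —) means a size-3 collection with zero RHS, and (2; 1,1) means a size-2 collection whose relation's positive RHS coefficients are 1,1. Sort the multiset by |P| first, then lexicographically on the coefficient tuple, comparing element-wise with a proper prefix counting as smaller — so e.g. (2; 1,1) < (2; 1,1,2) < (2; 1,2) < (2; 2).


6 minimal non-faces of Δ(Σ) (on 9 rays):

  {3,8}:  v_{3} + v_{8} = 0  ⟹  sig = (2; —)
  {4,5}:  v_{4} + v_{5} = 0  ⟹  sig = (2; —)
  {1,8}:  v_{1} + v_{8} = v_{7}  ⟹  sig = (2; 1)
  {3,7}:  v_{3} + v_{7} = v_{1}  ⟹  sig = (2; 1)
  {0,2,6,7}:  v_{0} + v_{2} + v_{6} + v_{7} = v_{3}  ⟹  sig = (4; 1)
  {0,1,2,6}:  v_{0} + v_{1} + v_{2} + v_{6} = 2·v_{3}  ⟹  sig = (4; 2)

Hence PRS(X_Σ) =
    |P|=2: 4 collections, coeffs (), (), (1), (1)
    |P|=4: 2 collections, coeffs (1), (2)


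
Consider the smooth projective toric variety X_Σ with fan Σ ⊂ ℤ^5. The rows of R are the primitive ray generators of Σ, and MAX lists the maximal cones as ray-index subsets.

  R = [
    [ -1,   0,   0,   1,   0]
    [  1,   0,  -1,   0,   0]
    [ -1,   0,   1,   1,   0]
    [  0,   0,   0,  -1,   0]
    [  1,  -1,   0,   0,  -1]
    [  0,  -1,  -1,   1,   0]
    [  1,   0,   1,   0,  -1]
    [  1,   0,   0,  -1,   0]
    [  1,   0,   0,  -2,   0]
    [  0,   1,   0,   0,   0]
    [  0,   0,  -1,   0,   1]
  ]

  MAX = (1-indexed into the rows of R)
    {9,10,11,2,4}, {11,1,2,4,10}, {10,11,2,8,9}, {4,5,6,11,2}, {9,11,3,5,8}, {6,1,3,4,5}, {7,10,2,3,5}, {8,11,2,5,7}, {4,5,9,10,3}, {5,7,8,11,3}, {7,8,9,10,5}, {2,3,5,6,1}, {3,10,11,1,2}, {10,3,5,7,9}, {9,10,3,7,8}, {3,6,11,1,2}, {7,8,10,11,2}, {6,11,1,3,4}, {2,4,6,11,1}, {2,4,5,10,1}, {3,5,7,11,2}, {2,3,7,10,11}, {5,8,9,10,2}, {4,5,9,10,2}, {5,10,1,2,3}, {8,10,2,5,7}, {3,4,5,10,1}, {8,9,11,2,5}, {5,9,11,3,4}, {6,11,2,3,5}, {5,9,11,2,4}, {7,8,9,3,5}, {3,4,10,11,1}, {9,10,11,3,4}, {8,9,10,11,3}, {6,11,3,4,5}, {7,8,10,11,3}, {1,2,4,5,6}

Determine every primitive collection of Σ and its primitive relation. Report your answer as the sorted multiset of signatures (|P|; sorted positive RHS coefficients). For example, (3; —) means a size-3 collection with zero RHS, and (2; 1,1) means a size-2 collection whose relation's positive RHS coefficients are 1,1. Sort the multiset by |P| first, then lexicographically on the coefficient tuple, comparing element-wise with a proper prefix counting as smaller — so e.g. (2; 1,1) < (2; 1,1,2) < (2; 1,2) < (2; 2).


|primitive collections| = 17. Relations:

  {1,8}:  v_{1} + v_{8} = 0 ; sig = (2; —)
  {1,9}:  v_{1} + v_{9} = v_{4} ; sig = (2; 1)
  {4,8}:  v_{4} + v_{8} = v_{9} ; sig = (2; 1)
  {6,8}:  v_{6} + v_{8} = v_{5} + v_{11} ; sig = (2; 1,1)
  {6,10}:  v_{6} + v_{10} = v_{1} + v_{2} ; sig = (2; 1,1)
  {1,7}:  v_{1} + v_{7} = v_{3} + v_{5} + v_{10} ; sig = (2; 1,1,1)
  {6,7}:  v_{6} + v_{7} = v_{2} + v_{3} + v_{5} ; sig = (2; 1,1,1)
  {6,9}:  v_{6} + v_{9} = v_{4} + v_{5} + v_{11} ; sig = (2; 1,1,1)
  {4,7}:  v_{4} + v_{7} = v_{3} + v_{5} + v_{9} + v_{10} ; sig = (2; 1,1,1,1)
  {2,3,4}:  v_{2} + v_{3} + v_{4} = 0 ; sig = (3; —)
  {1,5,11}:  v_{1} + v_{5} + v_{11} = v_{6} ; sig = (3; 1)
  {2,3,9}:  v_{2} + v_{3} + v_{9} = v_{8} ; sig = (3; 1)
  {5,10,11}:  v_{5} + v_{10} + v_{11} = v_{2} ; sig = (3; 1)
  {2,3,8}:  v_{2} + v_{3} + v_{8} = v_{7} + v_{11} ; sig = (3; 1,1)
  {2,7,9}:  v_{2} + v_{7} + v_{9} = v_{5} + 2·v_{8} + v_{10} ; sig = (3; 1,1,2)
  {7,9,11}:  v_{7} + v_{9} + v_{11} = 2·v_{8} ; sig = (3; 2)
  {3,5,8,10}:  v_{3} + v_{5} + v_{8} + v_{10} = v_{7} ; sig = (4; 1)

Signatures (|P|; sorted positive RHS coefficients), sorted:
    |P|=2: 9 collections, coeffs (), (1), (1), (1,1), (1,1), (1,1,1), (1,1,1), (1,1,1), (1,1,1,1)
    |P|=3: 7 collections, coeffs (), (1), (1), (1), (1,1), (1,1,2), (2)
    |P|=4: 1 collection, coeffs (1)


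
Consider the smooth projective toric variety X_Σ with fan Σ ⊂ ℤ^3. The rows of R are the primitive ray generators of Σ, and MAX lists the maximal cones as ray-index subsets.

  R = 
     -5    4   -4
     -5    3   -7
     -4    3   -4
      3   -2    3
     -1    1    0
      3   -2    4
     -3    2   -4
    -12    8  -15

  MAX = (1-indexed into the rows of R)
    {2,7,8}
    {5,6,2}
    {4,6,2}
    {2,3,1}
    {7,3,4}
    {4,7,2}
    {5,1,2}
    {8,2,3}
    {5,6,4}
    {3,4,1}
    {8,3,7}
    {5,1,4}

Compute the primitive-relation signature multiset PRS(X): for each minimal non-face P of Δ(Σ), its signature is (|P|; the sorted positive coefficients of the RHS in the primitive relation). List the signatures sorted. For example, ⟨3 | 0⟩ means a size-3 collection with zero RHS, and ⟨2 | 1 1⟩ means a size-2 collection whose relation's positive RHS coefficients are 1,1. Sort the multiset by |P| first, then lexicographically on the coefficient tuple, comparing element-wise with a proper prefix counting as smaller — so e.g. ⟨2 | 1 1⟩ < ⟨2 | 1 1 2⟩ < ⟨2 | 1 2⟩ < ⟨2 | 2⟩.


Primitive collections (14):

  P = {6,7}:  v_{6} + v_{7} = 0  so sig = ⟨2 | 0⟩
  P = {3,5}:  v_{3} + v_{5} = v_{1}  so sig = ⟨2 | 1⟩
  P = {3,6}:  v_{3} + v_{6} = v_{5}  so sig = ⟨2 | 1⟩
  P = {5,7}:  v_{5} + v_{7} = v_{3}  so sig = ⟨2 | 1⟩
  P = {6,8}:  v_{6} + v_{8} = v_{2} + v_{3}  so sig = ⟨2 | 1 1⟩
  P = {5,8}:  v_{5} + v_{8} = v_{2} + 2·v_{3}  so sig = ⟨2 | 1 2⟩
  P = {1,8}:  v_{1} + v_{8} = v_{2} + 3·v_{3}  so sig = ⟨2 | 1 3⟩
  P = {1,6}:  v_{1} + v_{6} = 2·v_{5}  so sig = ⟨2 | 2⟩
  P = {1,7}:  v_{1} + v_{7} = 2·v_{3}  so sig = ⟨2 | 2⟩
  P = {4,8}:  v_{4} + v_{8} = 3·v_{7}  so sig = ⟨2 | 3⟩
  P = {2,3,7}:  v_{2} + v_{3} + v_{7} = v_{8}  so sig = ⟨3 | 1⟩
  P = {2,4,5}:  v_{2} + v_{4} + v_{5} = v_{7}  so sig = ⟨3 | 1⟩
  P = {1,2,4}:  v_{1} + v_{2} + v_{4} = v_{3} + v_{7}  so sig = ⟨3 | 1 1⟩
  P = {2,3,4}:  v_{2} + v_{3} + v_{4} = 2·v_{7}  so sig = ⟨3 | 2⟩

Signatures (|P|; sorted positive RHS coefficients), sorted:
    ⟨2 | 0⟩
    ⟨2 | 1⟩
    ⟨2 | 1⟩
    ⟨2 | 1⟩
    ⟨2 | 1 1⟩
    ⟨2 | 1 2⟩
    ⟨2 | 1 3⟩
    ⟨2 | 2⟩
    ⟨2 | 2⟩
    ⟨2 | 3⟩
    ⟨3 | 1⟩
    ⟨3 | 1⟩
    ⟨3 | 1 1⟩
    ⟨3 | 2⟩


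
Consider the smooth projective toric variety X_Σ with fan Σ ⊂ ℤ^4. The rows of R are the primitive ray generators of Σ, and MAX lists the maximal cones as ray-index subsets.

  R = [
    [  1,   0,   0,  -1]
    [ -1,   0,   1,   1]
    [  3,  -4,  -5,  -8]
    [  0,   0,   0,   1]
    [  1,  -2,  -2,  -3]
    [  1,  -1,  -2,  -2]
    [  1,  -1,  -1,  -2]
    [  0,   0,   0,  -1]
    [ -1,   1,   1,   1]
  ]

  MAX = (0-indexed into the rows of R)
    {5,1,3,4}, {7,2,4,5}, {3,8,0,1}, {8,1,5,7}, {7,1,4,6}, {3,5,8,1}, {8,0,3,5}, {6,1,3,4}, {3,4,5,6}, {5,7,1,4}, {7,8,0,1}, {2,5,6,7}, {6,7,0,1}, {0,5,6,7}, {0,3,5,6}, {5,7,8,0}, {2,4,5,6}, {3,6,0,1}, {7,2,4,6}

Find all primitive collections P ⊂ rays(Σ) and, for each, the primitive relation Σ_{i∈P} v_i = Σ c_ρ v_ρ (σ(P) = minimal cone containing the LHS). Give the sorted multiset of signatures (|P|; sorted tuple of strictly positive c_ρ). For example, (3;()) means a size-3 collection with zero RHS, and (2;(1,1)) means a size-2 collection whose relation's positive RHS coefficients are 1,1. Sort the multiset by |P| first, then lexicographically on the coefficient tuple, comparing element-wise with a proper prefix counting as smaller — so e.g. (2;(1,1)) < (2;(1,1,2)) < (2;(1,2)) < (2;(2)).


Primitive collections (11):

  {3,7}:  v_{3} + v_{7} = 0  ⇒ sig = (2;())
  {6,8}:  v_{6} + v_{8} = v_{7}  ⇒ sig = (2;(1))
  {2,3}:  v_{2} + v_{3} = v_{4} + v_{5} + v_{6}  ⇒ sig = (2;(1,1,1))
  {4,8}:  v_{4} + v_{8} = v_{1} + v_{5} + v_{7}  ⇒ sig = (2;(1,1,1))
  {2,8}:  v_{2} + v_{8} = v_{4} + v_{5} + 2·v_{7}  ⇒ sig = (2;(1,1,2))
  {0,2}:  v_{0} + v_{2} = v_{5} + 3·v_{6} + v_{7}  ⇒ sig = (2;(1,1,3))
  {1,2}:  v_{1} + v_{2} = 2·v_{4} + v_{7}  ⇒ sig = (2;(1,2))
  {0,4}:  v_{0} + v_{4} = 2·v_{6}  ⇒ sig = (2;(2))
  {0,1,5}:  v_{0} + v_{1} + v_{5} = v_{6}  ⇒ sig = (3;(1))
  {1,5,6}:  v_{1} + v_{5} + v_{6} = v_{4}  ⇒ sig = (3;(1))
  {4,5,6,7}:  v_{4} + v_{5} + v_{6} + v_{7} = v_{2}  ⇒ sig = (4;(1))

so the primitive-relation signature multiset is
{ (2;()),  (2;(1)),  (2;(1,1,1)) ×2,  (2;(1,1,2)),  (2;(1,1,3)),  (2;(1,2)),  (2;(2)),  (3;(1)) ×2,  (4;(1)) }


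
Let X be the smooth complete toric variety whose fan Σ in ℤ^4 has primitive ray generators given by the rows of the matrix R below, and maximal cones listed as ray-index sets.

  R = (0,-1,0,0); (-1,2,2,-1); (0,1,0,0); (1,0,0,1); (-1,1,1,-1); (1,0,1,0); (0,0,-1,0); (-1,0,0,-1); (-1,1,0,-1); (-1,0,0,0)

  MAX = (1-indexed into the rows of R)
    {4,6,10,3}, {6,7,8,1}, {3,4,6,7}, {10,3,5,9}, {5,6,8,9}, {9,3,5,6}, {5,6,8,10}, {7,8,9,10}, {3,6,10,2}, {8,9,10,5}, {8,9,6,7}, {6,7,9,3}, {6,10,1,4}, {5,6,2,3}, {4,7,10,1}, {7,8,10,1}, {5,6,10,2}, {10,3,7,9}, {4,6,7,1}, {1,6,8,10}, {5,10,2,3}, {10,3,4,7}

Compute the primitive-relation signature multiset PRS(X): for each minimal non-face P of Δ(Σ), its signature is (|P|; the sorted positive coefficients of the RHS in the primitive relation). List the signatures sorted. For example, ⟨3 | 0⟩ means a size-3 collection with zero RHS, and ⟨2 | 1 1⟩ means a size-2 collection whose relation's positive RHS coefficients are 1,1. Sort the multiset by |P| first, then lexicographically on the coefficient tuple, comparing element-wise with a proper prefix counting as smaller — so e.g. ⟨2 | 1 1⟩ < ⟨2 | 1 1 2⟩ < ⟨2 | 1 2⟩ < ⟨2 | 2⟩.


Δ(Σ) — 10 vertices, 16 min non-faces:

  • {1,3}:  v_{1} + v_{3} = 0  ⟹  sig = ⟨2 | 0⟩
  • {4,8}:  v_{4} + v_{8} = 0  ⟹  sig = ⟨2 | 0⟩
  • {1,9}:  v_{1} + v_{9} = v_{8}  ⟹  sig = ⟨2 | 1⟩
  • {3,8}:  v_{3} + v_{8} = v_{9}  ⟹  sig = ⟨2 | 1⟩
  • {4,9}:  v_{4} + v_{9} = v_{3}  ⟹  sig = ⟨2 | 1⟩
  • {5,7}:  v_{5} + v_{7} = v_{9}  ⟹  sig = ⟨2 | 1⟩
  • {2,7}:  v_{2} + v_{7} = v_{3} + v_{5}  ⟹  sig = ⟨2 | 1 1⟩
  • {1,2}:  v_{1} + v_{2} = v_{5} + v_{6} + v_{10}  ⟹  sig = ⟨2 | 1 1 1⟩
  • {1,5}:  v_{1} + v_{5} = v_{6} + v_{8} + v_{10}  ⟹  sig = ⟨2 | 1 1 1⟩
  • {4,5}:  v_{4} + v_{5} = v_{3} + v_{6} + v_{10}  ⟹  sig = ⟨2 | 1 1 1⟩
  • {2,9}:  v_{2} + v_{9} = v_{3} + 2·v_{5}  ⟹  sig = ⟨2 | 1 2⟩
  • {2,8}:  v_{2} + v_{8} = 2·v_{5}  ⟹  sig = ⟨2 | 2⟩
  • {2,4}:  v_{2} + v_{4} = 2·v_{3} + 2·v_{6} + 2·v_{10}  ⟹  sig = ⟨2 | 2 2 2⟩
  • {6,7,10}:  v_{6} + v_{7} + v_{10} = 0  ⟹  sig = ⟨3 | 0⟩
  • {6,9,10}:  v_{6} + v_{9} + v_{10} = v_{5}  ⟹  sig = ⟨3 | 1⟩
  • {3,5,6,10}:  v_{3} + v_{5} + v_{6} + v_{10} = v_{2}  ⟹  sig = ⟨4 | 1⟩

Sorted signature multiset PRS(X):
{ ⟨2 | 0⟩ ×2,  ⟨2 | 1⟩ ×4,  ⟨2 | 1 1⟩,  ⟨2 | 1 1 1⟩ ×3,  ⟨2 | 1 2⟩,  ⟨2 | 2⟩,  ⟨2 | 2 2 2⟩,  ⟨3 | 0⟩,  ⟨3 | 1⟩,  ⟨4 | 1⟩ }


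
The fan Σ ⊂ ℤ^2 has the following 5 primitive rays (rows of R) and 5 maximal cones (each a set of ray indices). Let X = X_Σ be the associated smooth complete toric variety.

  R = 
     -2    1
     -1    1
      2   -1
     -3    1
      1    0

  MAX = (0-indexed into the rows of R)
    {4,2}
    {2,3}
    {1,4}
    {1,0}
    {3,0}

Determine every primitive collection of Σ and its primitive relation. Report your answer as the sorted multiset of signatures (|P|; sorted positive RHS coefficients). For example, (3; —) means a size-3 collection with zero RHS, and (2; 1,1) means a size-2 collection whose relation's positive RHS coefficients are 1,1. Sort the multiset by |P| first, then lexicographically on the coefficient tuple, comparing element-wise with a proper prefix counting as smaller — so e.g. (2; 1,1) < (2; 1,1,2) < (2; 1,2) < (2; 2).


|primitive collections| = 5. Relations:

  P = {0,2}:  v_{0} + v_{2} = 0  so sig = (2; —)
  P = {0,4}:  v_{0} + v_{4} = v_{1}  so sig = (2; 1)
  P = {1,2}:  v_{1} + v_{2} = v_{4}  so sig = (2; 1)
  P = {3,4}:  v_{3} + v_{4} = v_{0}  so sig = (2; 1)
  P = {1,3}:  v_{1} + v_{3} = 2·v_{0}  so sig = (2; 2)

Sorted signature multiset PRS(X):
    |P|=2: 5 collections, coeffs (), (1), (1), (1), (2)


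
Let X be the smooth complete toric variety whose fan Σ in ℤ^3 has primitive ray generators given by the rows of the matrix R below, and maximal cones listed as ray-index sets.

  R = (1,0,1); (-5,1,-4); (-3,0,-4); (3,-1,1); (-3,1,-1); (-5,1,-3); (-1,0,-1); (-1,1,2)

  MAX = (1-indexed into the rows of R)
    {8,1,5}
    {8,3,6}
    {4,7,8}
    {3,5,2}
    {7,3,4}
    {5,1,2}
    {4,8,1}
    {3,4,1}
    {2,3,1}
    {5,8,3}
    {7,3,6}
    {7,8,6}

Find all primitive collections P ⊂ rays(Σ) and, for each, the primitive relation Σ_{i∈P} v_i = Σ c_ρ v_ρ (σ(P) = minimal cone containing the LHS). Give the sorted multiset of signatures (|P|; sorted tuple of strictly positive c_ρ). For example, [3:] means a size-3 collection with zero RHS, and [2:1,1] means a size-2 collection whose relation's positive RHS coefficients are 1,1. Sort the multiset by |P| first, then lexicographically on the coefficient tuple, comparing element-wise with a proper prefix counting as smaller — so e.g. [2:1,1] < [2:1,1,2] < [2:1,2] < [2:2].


Primitive collections (14):

  • {1,7}:  v_{1} + v_{7} = 0  →  sig = [2:]
  • {4,5}:  v_{4} + v_{5} = 0  →  sig = [2:]
  • {1,6}:  v_{1} + v_{6} = v_{3} + v_{8}  →  sig = [2:1,1]
  • {2,4}:  v_{2} + v_{4} = v_{1} + v_{3}  →  sig = [2:1,1]
  • {2,7}:  v_{2} + v_{7} = v_{3} + v_{5}  →  sig = [2:1,1]
  • {5,7}:  v_{5} + v_{7} = v_{3} + v_{8}  →  sig = [2:1,1]
  • {2,6}:  v_{2} + v_{6} = 2·v_{3} + v_{5} + v_{8}  →  sig = [2:1,1,2]
  • {2,8}:  v_{2} + v_{8} = 2·v_{5}  →  sig = [2:2]
  • {4,6}:  v_{4} + v_{6} = 2·v_{7}  →  sig = [2:2]
  • {5,6}:  v_{5} + v_{6} = 2·v_{3} + 2·v_{8}  →  sig = [2:2,2]
  • {1,3,5}:  v_{1} + v_{3} + v_{5} = v_{2}  →  sig = [3:1]
  • {1,3,8}:  v_{1} + v_{3} + v_{8} = v_{5}  →  sig = [3:1]
  • {3,4,8}:  v_{3} + v_{4} + v_{8} = v_{7}  →  sig = [3:1]
  • {3,7,8}:  v_{3} + v_{7} + v_{8} = v_{6}  →  sig = [3:1]

Hence PRS(X_Σ) =
    [2:]
    [2:]
    [2:1,1]
    [2:1,1]
    [2:1,1]
    [2:1,1]
    [2:1,1,2]
    [2:2]
    [2:2]
    [2:2,2]
    [3:1]
    [3:1]
    [3:1]
    [3:1]


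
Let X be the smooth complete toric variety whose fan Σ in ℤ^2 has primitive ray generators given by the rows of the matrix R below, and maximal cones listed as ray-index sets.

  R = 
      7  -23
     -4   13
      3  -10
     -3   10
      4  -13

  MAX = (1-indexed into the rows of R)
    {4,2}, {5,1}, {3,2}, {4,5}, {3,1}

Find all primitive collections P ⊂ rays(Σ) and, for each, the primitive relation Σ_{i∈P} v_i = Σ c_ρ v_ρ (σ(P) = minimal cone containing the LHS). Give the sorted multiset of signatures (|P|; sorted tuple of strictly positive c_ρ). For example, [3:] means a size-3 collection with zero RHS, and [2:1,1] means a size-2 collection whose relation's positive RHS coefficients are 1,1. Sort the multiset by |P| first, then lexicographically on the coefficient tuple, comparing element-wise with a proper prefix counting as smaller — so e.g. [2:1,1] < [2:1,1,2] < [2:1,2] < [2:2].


Σ has 5 primitive collections:

  {2,5}:  v_{2} + v_{5} = 0  so sig = [2:]
  {3,4}:  v_{3} + v_{4} = 0  so sig = [2:]
  {1,2}:  v_{1} + v_{2} = v_{3}  so sig = [2:1]
  {1,4}:  v_{1} + v_{4} = v_{5}  so sig = [2:1]
  {3,5}:  v_{3} + v_{5} = v_{1}  so sig = [2:1]

Sorted signature multiset PRS(X):
[[2:], [2:], [2:1], [2:1], [2:1]]


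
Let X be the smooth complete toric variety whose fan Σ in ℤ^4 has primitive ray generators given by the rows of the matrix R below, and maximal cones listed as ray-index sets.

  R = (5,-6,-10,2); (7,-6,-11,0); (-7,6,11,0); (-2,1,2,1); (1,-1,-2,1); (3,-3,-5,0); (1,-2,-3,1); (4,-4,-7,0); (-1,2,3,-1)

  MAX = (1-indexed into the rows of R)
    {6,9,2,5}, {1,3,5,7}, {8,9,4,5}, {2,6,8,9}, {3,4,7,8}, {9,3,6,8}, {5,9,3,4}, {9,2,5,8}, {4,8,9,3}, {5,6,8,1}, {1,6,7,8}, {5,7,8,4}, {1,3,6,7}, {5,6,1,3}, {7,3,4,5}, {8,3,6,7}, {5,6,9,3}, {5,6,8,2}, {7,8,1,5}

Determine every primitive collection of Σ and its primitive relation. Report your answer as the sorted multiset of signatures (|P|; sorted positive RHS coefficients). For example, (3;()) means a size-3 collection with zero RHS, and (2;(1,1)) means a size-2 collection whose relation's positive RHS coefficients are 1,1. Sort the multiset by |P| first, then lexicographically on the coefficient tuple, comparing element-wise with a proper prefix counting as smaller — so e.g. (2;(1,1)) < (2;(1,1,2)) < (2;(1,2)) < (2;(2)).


|primitive collections| = 12. Relations:

  P={2,3}:  v_{2} + v_{3} = 0 ; sig = (2;())
  P={7,9}:  v_{7} + v_{9} = 0 ; sig = (2;())
  P={4,6}:  v_{4} + v_{6} = v_{7} ; sig = (2;(1))
  P={1,9}:  v_{1} + v_{9} = v_{5} + v_{6} ; sig = (2;(1,1))
  P={2,4}:  v_{2} + v_{4} = v_{5} + v_{8} ; sig = (2;(1,1))
  P={2,7}:  v_{2} + v_{7} = v_{5} + v_{6} + v_{8} ; sig = (2;(1,1,1))
  P={1,4}:  v_{1} + v_{4} = v_{5} + 2·v_{7} ; sig = (2;(1,2))
  P={1,2}:  v_{1} + v_{2} = 2·v_{5} + 2·v_{6} + v_{8} ; sig = (2;(1,2,2))
  P={3,5,8}:  v_{3} + v_{5} + v_{8} = v_{4} ; sig = (3;(1))
  P={5,6,7}:  v_{5} + v_{6} + v_{7} = v_{1} ; sig = (3;(1))
  P={1,3,8}:  v_{1} + v_{3} + v_{8} = 2·v_{7} ; sig = (3;(2))
  P={5,6,8,9}:  v_{5} + v_{6} + v_{8} + v_{9} = v_{2} ; sig = (4;(1))

Signatures (|P|; sorted positive RHS coefficients), sorted:
{ (2;()) ×2,  (2;(1)),  (2;(1,1)) ×2,  (2;(1,1,1)),  (2;(1,2)),  (2;(1,2,2)),  (3;(1)) ×2,  (3;(2)),  (4;(1)) }


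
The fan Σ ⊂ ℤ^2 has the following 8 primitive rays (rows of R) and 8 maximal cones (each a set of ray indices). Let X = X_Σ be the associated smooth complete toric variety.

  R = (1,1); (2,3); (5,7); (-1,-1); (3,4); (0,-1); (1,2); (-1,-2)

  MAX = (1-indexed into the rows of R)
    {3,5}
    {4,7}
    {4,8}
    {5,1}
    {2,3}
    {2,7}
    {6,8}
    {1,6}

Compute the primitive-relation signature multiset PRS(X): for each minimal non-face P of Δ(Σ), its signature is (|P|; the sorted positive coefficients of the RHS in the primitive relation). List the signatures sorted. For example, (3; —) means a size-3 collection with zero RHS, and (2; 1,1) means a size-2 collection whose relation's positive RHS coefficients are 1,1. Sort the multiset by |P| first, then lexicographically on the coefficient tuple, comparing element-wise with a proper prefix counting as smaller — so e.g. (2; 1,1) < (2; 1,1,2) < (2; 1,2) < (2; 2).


Σ has 20 primitive collections:

  P = {1,4}:  v_{1} + v_{4} = 0  ⇒ sig = (2; —)
  P = {7,8}:  v_{7} + v_{8} = 0  ⇒ sig = (2; —)
  P = {1,2}:  v_{1} + v_{2} = v_{5}  ⇒ sig = (2; 1)
  P = {1,7}:  v_{1} + v_{7} = v_{2}  ⇒ sig = (2; 1)
  P = {1,8}:  v_{1} + v_{8} = v_{6}  ⇒ sig = (2; 1)
  P = {2,4}:  v_{2} + v_{4} = v_{7}  ⇒ sig = (2; 1)
  P = {2,5}:  v_{2} + v_{5} = v_{3}  ⇒ sig = (2; 1)
  P = {2,8}:  v_{2} + v_{8} = v_{1}  ⇒ sig = (2; 1)
  P = {4,5}:  v_{4} + v_{5} = v_{2}  ⇒ sig = (2; 1)
  P = {4,6}:  v_{4} + v_{6} = v_{8}  ⇒ sig = (2; 1)
  P = {6,7}:  v_{6} + v_{7} = v_{1}  ⇒ sig = (2; 1)
  P = {3,8}:  v_{3} + v_{8} = v_{1} + v_{5}  ⇒ sig = (2; 1,1)
  P = {3,6}:  v_{3} + v_{6} = 2·v_{1} + v_{5}  ⇒ sig = (2; 1,2)
  P = {1,3}:  v_{1} + v_{3} = 2·v_{5}  ⇒ sig = (2; 2)
  P = {2,6}:  v_{2} + v_{6} = 2·v_{1}  ⇒ sig = (2; 2)
  P = {3,4}:  v_{3} + v_{4} = 2·v_{2}  ⇒ sig = (2; 2)
  P = {5,7}:  v_{5} + v_{7} = 2·v_{2}  ⇒ sig = (2; 2)
  P = {5,8}:  v_{5} + v_{8} = 2·v_{1}  ⇒ sig = (2; 2)
  P = {3,7}:  v_{3} + v_{7} = 3·v_{2}  ⇒ sig = (2; 3)
  P = {5,6}:  v_{5} + v_{6} = 3·v_{1}  ⇒ sig = (2; 3)

Hence PRS(X_Σ) =
[(2; —), (2; —), (2; 1), (2; 1), (2; 1), (2; 1), (2; 1), (2; 1), (2; 1), (2; 1), (2; 1), (2; 1,1), (2; 1,2), (2; 2), (2; 2), (2; 2), (2; 2), (2; 2), (2; 3), (2; 3)]


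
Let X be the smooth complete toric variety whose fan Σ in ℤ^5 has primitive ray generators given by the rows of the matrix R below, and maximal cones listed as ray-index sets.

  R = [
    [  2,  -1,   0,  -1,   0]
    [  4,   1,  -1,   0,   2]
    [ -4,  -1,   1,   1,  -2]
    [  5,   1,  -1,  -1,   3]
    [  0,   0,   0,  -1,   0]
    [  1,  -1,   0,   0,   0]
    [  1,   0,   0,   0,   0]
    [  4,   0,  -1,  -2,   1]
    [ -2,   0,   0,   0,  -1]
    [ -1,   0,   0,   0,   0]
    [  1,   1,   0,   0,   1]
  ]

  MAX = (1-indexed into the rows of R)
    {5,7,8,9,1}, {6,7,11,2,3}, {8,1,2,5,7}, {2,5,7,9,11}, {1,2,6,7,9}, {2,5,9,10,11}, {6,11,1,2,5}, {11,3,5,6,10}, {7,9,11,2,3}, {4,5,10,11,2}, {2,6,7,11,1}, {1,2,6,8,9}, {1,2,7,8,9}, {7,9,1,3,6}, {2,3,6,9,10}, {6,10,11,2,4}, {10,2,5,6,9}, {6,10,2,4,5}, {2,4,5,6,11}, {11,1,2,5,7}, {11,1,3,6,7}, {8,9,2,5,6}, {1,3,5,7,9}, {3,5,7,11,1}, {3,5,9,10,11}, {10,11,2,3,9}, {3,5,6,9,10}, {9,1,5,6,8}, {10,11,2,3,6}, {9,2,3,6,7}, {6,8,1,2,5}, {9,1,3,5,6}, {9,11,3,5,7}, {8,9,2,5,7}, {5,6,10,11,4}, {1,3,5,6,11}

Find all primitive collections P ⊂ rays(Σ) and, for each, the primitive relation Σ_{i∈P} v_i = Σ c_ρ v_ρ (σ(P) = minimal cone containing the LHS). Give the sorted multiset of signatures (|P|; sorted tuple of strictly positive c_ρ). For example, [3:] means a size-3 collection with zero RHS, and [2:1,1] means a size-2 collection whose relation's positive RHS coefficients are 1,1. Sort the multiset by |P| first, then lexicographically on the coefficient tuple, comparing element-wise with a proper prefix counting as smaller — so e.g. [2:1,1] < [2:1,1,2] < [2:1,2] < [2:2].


18 collections generate NE(X_Σ); each relation:

  P={7,10}:  v_{7} + v_{10} = 0 ; sig = [2:]
  P={1,10}:  v_{1} + v_{10} = v_{5} + v_{6} ; sig = [2:1,1]
  P={3,8}:  v_{3} + v_{8} = v_{1} + v_{9} ; sig = [2:1,1]
  P={3,4}:  v_{3} + v_{4} = v_{6} + v_{10} + v_{11} ; sig = [2:1,1,1]
  P={4,9}:  v_{4} + v_{9} = v_{2} + v_{5} + v_{10} ; sig = [2:1,1,1]
  P={4,7}:  v_{4} + v_{7} = v_{2} + v_{5} + v_{6} + v_{11} ; sig = [2:1,1,1,1]
  P={8,10}:  v_{8} + v_{10} = v_{2} + 2·v_{5} + v_{6} + v_{9} ; sig = [2:1,1,1,2]
  P={8,11}:  v_{8} + v_{11} = v_{2} + 2·v_{5} + v_{7} ; sig = [2:1,1,2]
  P={1,4}:  v_{1} + v_{4} = v_{2} + 2·v_{5} + 2·v_{6} + v_{11} ; sig = [2:1,1,2,2]
  P={4,8}:  v_{4} + v_{8} = 2·v_{2} + 3·v_{5} + v_{6} ; sig = [2:1,2,3]
  P={2,3,5}:  v_{2} + v_{3} + v_{5} = 0 ; sig = [3:]
  P={6,9,11}:  v_{6} + v_{9} + v_{11} = 0 ; sig = [3:]
  P={5,6,7}:  v_{5} + v_{6} + v_{7} = v_{1} ; sig = [3:1]
  P={1,2,3}:  v_{1} + v_{2} + v_{3} = v_{6} + v_{7} ; sig = [3:1,1]
  P={1,9,11}:  v_{1} + v_{9} + v_{11} = v_{5} + v_{7} ; sig = [3:1,1]
  P={6,7,8}:  v_{6} + v_{7} + v_{8} = 2·v_{1} + v_{2} + v_{9} ; sig = [3:1,1,2]
  P={1,2,5,9}:  v_{1} + v_{2} + v_{5} + v_{9} = v_{8} ; sig = [4:1]
  P={2,5,6,10,11}:  v_{2} + v_{5} + v_{6} + v_{10} + v_{11} = v_{4} ; sig = [5:1]

Sorted signature multiset PRS(X):
[[2:], [2:1,1], [2:1,1], [2:1,1,1], [2:1,1,1], [2:1,1,1,1], [2:1,1,1,2], [2:1,1,2], [2:1,1,2,2], [2:1,2,3], [3:], [3:], [3:1], [3:1,1], [3:1,1], [3:1,1,2], [4:1], [5:1]]


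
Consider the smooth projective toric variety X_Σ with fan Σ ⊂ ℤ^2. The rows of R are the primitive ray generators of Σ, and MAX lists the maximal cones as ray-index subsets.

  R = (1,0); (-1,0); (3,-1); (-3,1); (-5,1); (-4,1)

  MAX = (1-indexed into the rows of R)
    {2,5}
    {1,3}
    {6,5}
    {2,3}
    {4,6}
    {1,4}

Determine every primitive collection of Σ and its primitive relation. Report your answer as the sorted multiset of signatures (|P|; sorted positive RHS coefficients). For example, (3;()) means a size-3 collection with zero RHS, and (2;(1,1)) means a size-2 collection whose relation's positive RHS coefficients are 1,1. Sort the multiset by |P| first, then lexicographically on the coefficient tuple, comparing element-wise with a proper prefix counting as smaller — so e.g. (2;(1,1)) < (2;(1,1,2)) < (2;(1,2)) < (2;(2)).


9 collections generate NE(X_Σ); each relation:

  {1,2}:  v_{1} + v_{2} = 0 — sig = (2;())
  {3,4}:  v_{3} + v_{4} = 0 — sig = (2;())
  {1,5}:  v_{1} + v_{5} = v_{6} — sig = (2;(1))
  {1,6}:  v_{1} + v_{6} = v_{4} — sig = (2;(1))
  {2,4}:  v_{2} + v_{4} = v_{6} — sig = (2;(1))
  {2,6}:  v_{2} + v_{6} = v_{5} — sig = (2;(1))
  {3,6}:  v_{3} + v_{6} = v_{2} — sig = (2;(1))
  {3,5}:  v_{3} + v_{5} = 2·v_{2} — sig = (2;(2))
  {4,5}:  v_{4} + v_{5} = 2·v_{6} — sig = (2;(2))

Hence PRS(X_Σ) =
    |P|=2: 9 collections, coeffs (), (), (1), (1), (1), (1), (1), (2), (2)


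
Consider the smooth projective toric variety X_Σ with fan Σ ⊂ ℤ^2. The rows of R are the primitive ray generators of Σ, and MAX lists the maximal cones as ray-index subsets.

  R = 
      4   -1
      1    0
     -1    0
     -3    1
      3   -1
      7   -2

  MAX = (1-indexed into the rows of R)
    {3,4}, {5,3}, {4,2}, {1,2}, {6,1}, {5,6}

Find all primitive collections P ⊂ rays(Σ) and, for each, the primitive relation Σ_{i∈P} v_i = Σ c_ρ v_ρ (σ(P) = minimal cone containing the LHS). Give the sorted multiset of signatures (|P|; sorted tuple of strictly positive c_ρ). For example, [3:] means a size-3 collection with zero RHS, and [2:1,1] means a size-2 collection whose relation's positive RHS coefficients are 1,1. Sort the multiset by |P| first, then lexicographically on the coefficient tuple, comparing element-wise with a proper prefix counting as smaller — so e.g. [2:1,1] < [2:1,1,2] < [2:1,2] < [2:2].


The 9 primitive collections of Σ (r=6, n=2):

  • {2,3}:  v_{2} + v_{3} = 0 ; sig = [2:]
  • {4,5}:  v_{4} + v_{5} = 0 ; sig = [2:]
  • {1,3}:  v_{1} + v_{3} = v_{5} ; sig = [2:1]
  • {1,4}:  v_{1} + v_{4} = v_{2} ; sig = [2:1]
  • {1,5}:  v_{1} + v_{5} = v_{6} ; sig = [2:1]
  • {2,5}:  v_{2} + v_{5} = v_{1} ; sig = [2:1]
  • {4,6}:  v_{4} + v_{6} = v_{1} ; sig = [2:1]
  • {2,6}:  v_{2} + v_{6} = 2·v_{1} ; sig = [2:2]
  • {3,6}:  v_{3} + v_{6} = 2·v_{5} ; sig = [2:2]

Sorted signature multiset PRS(X):
[[2:], [2:], [2:1], [2:1], [2:1], [2:1], [2:1], [2:2], [2:2]]


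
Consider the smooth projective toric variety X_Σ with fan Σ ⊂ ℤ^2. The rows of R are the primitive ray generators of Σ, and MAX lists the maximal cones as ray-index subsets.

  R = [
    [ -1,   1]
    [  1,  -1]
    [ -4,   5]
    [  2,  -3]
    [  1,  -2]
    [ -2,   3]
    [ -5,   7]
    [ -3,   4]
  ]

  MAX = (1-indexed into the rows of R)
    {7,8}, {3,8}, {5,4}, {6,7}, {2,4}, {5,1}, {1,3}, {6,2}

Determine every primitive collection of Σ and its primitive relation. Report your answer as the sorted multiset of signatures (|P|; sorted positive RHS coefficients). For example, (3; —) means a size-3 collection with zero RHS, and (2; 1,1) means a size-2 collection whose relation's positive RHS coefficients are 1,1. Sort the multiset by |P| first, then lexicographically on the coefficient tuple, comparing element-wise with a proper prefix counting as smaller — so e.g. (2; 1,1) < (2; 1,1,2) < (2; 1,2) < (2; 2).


20 minimal non-faces of Δ(Σ) (on 8 rays):

  P={1,2}:  v_{1} + v_{2} = 0 — sig = (2; —)
  P={4,6}:  v_{4} + v_{6} = 0 — sig = (2; —)
  P={1,4}:  v_{1} + v_{4} = v_{5} — sig = (2; 1)
  P={1,6}:  v_{1} + v_{6} = v_{8} — sig = (2; 1)
  P={1,8}:  v_{1} + v_{8} = v_{3} — sig = (2; 1)
  P={2,3}:  v_{2} + v_{3} = v_{8} — sig = (2; 1)
  P={2,5}:  v_{2} + v_{5} = v_{4} — sig = (2; 1)
  P={2,8}:  v_{2} + v_{8} = v_{6} — sig = (2; 1)
  P={4,7}:  v_{4} + v_{7} = v_{8} — sig = (2; 1)
  P={4,8}:  v_{4} + v_{8} = v_{1} — sig = (2; 1)
  P={5,6}:  v_{5} + v_{6} = v_{1} — sig = (2; 1)
  P={5,7}:  v_{5} + v_{7} = v_{3} — sig = (2; 1)
  P={6,8}:  v_{6} + v_{8} = v_{7} — sig = (2; 1)
  P={1,7}:  v_{1} + v_{7} = 2·v_{8} — sig = (2; 2)
  P={2,7}:  v_{2} + v_{7} = 2·v_{6} — sig = (2; 2)
  P={3,4}:  v_{3} + v_{4} = 2·v_{1} — sig = (2; 2)
  P={3,6}:  v_{3} + v_{6} = 2·v_{8} — sig = (2; 2)
  P={5,8}:  v_{5} + v_{8} = 2·v_{1} — sig = (2; 2)
  P={3,5}:  v_{3} + v_{5} = 3·v_{1} — sig = (2; 3)
  P={3,7}:  v_{3} + v_{7} = 3·v_{8} — sig = (2; 3)

Hence PRS(X_Σ) =
{ (2; —) ×2,  (2; 1) ×11,  (2; 2) ×5,  (2; 3) ×2 }


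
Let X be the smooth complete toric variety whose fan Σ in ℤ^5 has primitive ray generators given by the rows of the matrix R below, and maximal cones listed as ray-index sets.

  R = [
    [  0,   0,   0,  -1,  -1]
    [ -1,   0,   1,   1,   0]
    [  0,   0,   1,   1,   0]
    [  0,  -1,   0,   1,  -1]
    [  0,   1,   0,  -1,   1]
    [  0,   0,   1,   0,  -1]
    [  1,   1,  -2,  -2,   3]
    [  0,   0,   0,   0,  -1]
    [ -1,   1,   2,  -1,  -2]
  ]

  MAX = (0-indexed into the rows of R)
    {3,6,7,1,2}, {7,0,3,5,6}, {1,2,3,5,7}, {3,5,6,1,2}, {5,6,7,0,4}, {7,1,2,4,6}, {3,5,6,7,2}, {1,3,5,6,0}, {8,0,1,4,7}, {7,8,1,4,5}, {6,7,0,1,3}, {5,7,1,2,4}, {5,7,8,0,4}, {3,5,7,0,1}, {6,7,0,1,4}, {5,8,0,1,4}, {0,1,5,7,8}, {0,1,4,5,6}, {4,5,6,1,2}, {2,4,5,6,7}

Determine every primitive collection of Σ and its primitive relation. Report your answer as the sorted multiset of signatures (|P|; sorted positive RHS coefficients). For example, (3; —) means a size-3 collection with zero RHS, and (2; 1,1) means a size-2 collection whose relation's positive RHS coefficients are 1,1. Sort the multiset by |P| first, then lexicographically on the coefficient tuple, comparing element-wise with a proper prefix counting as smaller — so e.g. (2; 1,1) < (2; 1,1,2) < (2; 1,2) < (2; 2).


|primitive collections| = 7. Relations:

  P = {3,4}:  v_{3} + v_{4} = 0  so sig = (2; —)
  P = {0,2}:  v_{0} + v_{2} = v_{5}  so sig = (2; 1)
  P = {3,8}:  v_{3} + v_{8} = v_{0} + v_{1} + v_{5} + v_{7}  so sig = (2; 1,1,1,1)
  P = {2,8}:  v_{2} + v_{8} = v_{1} + v_{4} + 2·v_{5} + v_{7}  so sig = (2; 1,1,1,2)
  P = {6,8}:  v_{6} + v_{8} = v_{0} + 2·v_{4}  so sig = (2; 1,2)
  P = {1,5,6,7}:  v_{1} + v_{5} + v_{6} + v_{7} = v_{4}  so sig = (4; 1)
  P = {0,1,4,5,7}:  v_{0} + v_{1} + v_{4} + v_{5} + v_{7} = v_{8}  so sig = (5; 1)

Signatures (|P|; sorted positive RHS coefficients), sorted:
{ (2; —),  (2; 1),  (2; 1,1,1,1),  (2; 1,1,1,2),  (2; 1,2),  (4; 1),  (5; 1) }


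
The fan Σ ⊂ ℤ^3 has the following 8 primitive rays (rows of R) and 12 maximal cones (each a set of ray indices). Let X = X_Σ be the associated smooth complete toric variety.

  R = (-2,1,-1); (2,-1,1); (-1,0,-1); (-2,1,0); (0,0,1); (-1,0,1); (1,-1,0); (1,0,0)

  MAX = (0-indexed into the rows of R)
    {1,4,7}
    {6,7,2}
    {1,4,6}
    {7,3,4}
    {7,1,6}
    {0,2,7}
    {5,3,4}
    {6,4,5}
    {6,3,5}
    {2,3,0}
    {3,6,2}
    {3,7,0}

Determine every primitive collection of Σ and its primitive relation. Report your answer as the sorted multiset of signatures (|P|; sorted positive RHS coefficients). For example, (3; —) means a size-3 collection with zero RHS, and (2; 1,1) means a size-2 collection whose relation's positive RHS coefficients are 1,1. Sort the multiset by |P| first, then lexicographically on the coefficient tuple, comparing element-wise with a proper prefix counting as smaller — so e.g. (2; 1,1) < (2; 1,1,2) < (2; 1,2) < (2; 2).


Δ(Σ) — 8 vertices, 14 min non-faces:

  P={0,1}:  v_{0} + v_{1} = 0  so sig = (2; —)
  P={0,4}:  v_{0} + v_{4} = v_{3}  so sig = (2; 1)
  P={0,6}:  v_{0} + v_{6} = v_{2}  so sig = (2; 1)
  P={1,2}:  v_{1} + v_{2} = v_{6}  so sig = (2; 1)
  P={1,3}:  v_{1} + v_{3} = v_{4}  so sig = (2; 1)
  P={5,7}:  v_{5} + v_{7} = v_{4}  so sig = (2; 1)
  P={2,4}:  v_{2} + v_{4} = v_{3} + v_{6}  so sig = (2; 1,1)
  P={0,5}:  v_{0} + v_{5} = 2·v_{3} + v_{6}  so sig = (2; 1,2)
  P={1,5}:  v_{1} + v_{5} = 2·v_{4} + v_{6}  so sig = (2; 1,2)
  P={2,5}:  v_{2} + v_{5} = 2·v_{3} + 2·v_{6}  so sig = (2; 2,2)
  P={3,6,7}:  v_{3} + v_{6} + v_{7} = 0  so sig = (3; —)
  P={2,3,7}:  v_{2} + v_{3} + v_{7} = v_{0}  so sig = (3; 1)
  P={3,4,6}:  v_{3} + v_{4} + v_{6} = v_{5}  so sig = (3; 1)
  P={4,6,7}:  v_{4} + v_{6} + v_{7} = v_{1}  so sig = (3; 1)

so the primitive-relation signature multiset is
{ (2; —),  (2; 1) ×5,  (2; 1,1),  (2; 1,2) ×2,  (2; 2,2),  (3; —),  (3; 1) ×3 }


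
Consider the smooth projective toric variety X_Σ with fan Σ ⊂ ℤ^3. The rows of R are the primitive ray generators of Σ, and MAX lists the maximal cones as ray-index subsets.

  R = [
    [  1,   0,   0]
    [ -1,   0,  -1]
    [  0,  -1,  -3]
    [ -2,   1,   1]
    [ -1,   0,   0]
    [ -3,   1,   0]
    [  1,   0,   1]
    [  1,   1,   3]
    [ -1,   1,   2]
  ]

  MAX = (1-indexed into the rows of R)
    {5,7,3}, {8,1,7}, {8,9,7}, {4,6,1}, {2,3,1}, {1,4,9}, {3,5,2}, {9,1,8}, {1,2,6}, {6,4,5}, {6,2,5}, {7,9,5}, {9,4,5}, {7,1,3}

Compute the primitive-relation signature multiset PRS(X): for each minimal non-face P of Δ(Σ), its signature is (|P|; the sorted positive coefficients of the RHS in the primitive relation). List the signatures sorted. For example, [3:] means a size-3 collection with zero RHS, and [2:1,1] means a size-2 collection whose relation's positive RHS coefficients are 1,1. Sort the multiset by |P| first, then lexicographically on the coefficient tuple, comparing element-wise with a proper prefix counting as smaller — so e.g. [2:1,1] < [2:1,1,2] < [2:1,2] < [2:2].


The 16 primitive collections of Σ (r=9, n=3):

  P={1,5}:  v_{1} + v_{5} = 0  →  sig = [2:]
  P={2,7}:  v_{2} + v_{7} = 0  →  sig = [2:]
  P={2,4}:  v_{2} + v_{4} = v_{6}  →  sig = [2:1]
  P={2,9}:  v_{2} + v_{9} = v_{4}  →  sig = [2:1]
  P={3,8}:  v_{3} + v_{8} = v_{1}  →  sig = [2:1]
  P={3,9}:  v_{3} + v_{9} = v_{2}  →  sig = [2:1]
  P={4,7}:  v_{4} + v_{7} = v_{9}  →  sig = [2:1]
  P={6,7}:  v_{6} + v_{7} = v_{4}  →  sig = [2:1]
  P={2,8}:  v_{2} + v_{8} = v_{1} + v_{9}  →  sig = [2:1,1]
  P={5,8}:  v_{5} + v_{8} = v_{7} + v_{9}  →  sig = [2:1,1]
  P={6,8}:  v_{6} + v_{8} = v_{1} + v_{4} + v_{9}  →  sig = [2:1,1,1]
  P={4,8}:  v_{4} + v_{8} = v_{1} + 2·v_{9}  →  sig = [2:1,2]
  P={3,4}:  v_{3} + v_{4} = 2·v_{2}  →  sig = [2:2]
  P={6,9}:  v_{6} + v_{9} = 2·v_{4}  →  sig = [2:2]
  P={3,6}:  v_{3} + v_{6} = 3·v_{2}  →  sig = [2:3]
  P={1,7,9}:  v_{1} + v_{7} + v_{9} = v_{8}  →  sig = [3:1]

Hence PRS(X_Σ) =
    |P|=2: 15 collections, coeffs (), (), (1), (1), (1), (1), (1), (1), (1,1), (1,1), (1,1,1), (1,2), (2), (2), (3)
    |P|=3: 1 collection, coeffs (1)
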